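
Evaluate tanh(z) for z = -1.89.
-0.9554

tanh(-1.89) = (e^(-1.89) - e^(1.89))/(e^(-1.89) + e^(1.89)) = -0.9554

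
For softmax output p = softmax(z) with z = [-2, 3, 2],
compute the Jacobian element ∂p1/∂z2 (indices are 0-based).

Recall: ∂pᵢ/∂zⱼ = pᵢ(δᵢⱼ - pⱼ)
∂p1/∂z2 = -0.1947

p = softmax(z) = [0.004902, 0.7275, 0.2676]
p1 = 0.7275, p2 = 0.2676

∂p1/∂z2 = -p1 × p2 = -0.7275 × 0.2676 = -0.1947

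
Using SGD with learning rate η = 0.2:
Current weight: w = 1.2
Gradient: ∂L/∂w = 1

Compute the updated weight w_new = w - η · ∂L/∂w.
w_new = 1

w_new = w - η·∂L/∂w = 1.2 - 0.2×(1) = 1.2 - (0.2) = 1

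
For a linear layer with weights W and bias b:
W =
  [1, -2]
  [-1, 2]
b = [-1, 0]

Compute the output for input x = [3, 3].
y = [-4, 3]

Wx = [1×3 + -2×3, -1×3 + 2×3]
   = [-3, 3]
y = Wx + b = [-3 + -1, 3 + 0] = [-4, 3]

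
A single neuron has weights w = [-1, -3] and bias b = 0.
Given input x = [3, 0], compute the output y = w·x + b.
y = -3

y = (-1)(3) + (-3)(0) + 0 = -3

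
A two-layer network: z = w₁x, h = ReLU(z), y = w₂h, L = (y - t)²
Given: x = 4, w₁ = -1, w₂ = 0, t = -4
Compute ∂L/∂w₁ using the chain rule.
∂L/∂w₁ = 0

Forward pass:
z = w₁x = -1×4 = -4
h = ReLU(-4) = 0
y = w₂h = 0×0 = 0

Backward pass:
∂L/∂y = 2(y - t) = 2(0 - -4) = 8
∂y/∂h = w₂ = 0
∂h/∂z = 0 (ReLU derivative)
∂z/∂w₁ = x = 4

∂L/∂w₁ = 8 × 0 × 0 × 4 = 0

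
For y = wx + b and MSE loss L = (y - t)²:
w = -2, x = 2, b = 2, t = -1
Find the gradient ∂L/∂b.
∂L/∂b = -2

y = wx + b = (-2)(2) + 2 = -2
∂L/∂y = 2(y - t) = 2(-2 - -1) = -2
∂y/∂b = 1
∂L/∂b = ∂L/∂y · ∂y/∂b = -2 × 1 = -2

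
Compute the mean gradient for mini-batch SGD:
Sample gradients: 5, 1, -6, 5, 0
Average gradient = 1

Average = (1/5)(5 + 1 + -6 + 5 + 0) = 5/5 = 1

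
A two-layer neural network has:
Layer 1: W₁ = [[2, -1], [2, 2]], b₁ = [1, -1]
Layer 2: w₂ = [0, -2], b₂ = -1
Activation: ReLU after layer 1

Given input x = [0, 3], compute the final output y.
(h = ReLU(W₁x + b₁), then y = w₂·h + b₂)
y = -11

Layer 1 pre-activation: z₁ = [-2, 5]
After ReLU: h = [0, 5]
Layer 2 output: y = 0×0 + -2×5 + -1 = -11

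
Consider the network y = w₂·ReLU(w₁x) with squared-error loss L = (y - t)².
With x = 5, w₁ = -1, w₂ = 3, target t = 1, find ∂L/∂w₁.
∂L/∂w₁ = 0

Forward pass:
z = w₁x = -1×5 = -5
h = ReLU(-5) = 0
y = w₂h = 3×0 = 0

Backward pass:
∂L/∂y = 2(y - t) = 2(0 - 1) = -2
∂y/∂h = w₂ = 3
∂h/∂z = 0 (ReLU derivative)
∂z/∂w₁ = x = 5

∂L/∂w₁ = -2 × 3 × 0 × 5 = 0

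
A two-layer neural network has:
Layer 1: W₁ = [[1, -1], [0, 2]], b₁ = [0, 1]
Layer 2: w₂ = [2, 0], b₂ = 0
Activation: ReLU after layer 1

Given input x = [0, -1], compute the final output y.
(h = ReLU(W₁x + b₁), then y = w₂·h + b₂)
y = 2

Layer 1 pre-activation: z₁ = [1, -1]
After ReLU: h = [1, 0]
Layer 2 output: y = 2×1 + 0×0 + 0 = 2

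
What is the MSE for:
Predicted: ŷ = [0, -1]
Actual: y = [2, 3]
MSE = 10

MSE = (1/2)((0-2)² + (-1-3)²) = (1/2)(4 + 16) = 10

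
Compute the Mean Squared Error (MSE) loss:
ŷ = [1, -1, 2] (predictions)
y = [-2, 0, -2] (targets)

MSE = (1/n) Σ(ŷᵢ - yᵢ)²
MSE = 8.667

MSE = (1/3)((1--2)² + (-1-0)² + (2--2)²) = (1/3)(9 + 1 + 16) = 8.667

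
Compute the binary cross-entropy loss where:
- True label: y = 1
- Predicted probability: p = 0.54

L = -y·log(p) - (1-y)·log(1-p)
L = 0.6162

L = -1·log(0.54) - 0·log(0.46) = -log(0.54) = 0.6162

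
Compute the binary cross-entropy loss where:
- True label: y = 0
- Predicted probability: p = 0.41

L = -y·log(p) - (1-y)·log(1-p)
L = 0.5276

L = -0·log(0.41) - 1·log(0.59) = -log(0.59) = 0.5276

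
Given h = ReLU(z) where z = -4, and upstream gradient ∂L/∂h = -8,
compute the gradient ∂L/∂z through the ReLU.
∂L/∂z = 0

h = ReLU(-4) = 0
Since z < 0: ∂h/∂z = 0
∂L/∂z = ∂L/∂h · ∂h/∂z = -8 × 0 = 0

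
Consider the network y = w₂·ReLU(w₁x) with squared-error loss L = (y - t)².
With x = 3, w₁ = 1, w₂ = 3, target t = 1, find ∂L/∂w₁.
∂L/∂w₁ = 144

Forward pass:
z = w₁x = 1×3 = 3
h = ReLU(3) = 3
y = w₂h = 3×3 = 9

Backward pass:
∂L/∂y = 2(y - t) = 2(9 - 1) = 16
∂y/∂h = w₂ = 3
∂h/∂z = 1 (ReLU derivative)
∂z/∂w₁ = x = 3

∂L/∂w₁ = 16 × 3 × 1 × 3 = 144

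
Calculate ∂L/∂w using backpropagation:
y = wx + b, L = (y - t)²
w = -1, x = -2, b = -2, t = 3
∂L/∂w = 12

y = wx + b = (-1)(-2) + -2 = 0
∂L/∂y = 2(y - t) = 2(0 - 3) = -6
∂y/∂w = x = -2
∂L/∂w = ∂L/∂y · ∂y/∂w = -6 × -2 = 12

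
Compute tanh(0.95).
0.7398

tanh(0.95) = (e^(0.95) - e^(-0.95))/(e^(0.95) + e^(-0.95)) = 0.7398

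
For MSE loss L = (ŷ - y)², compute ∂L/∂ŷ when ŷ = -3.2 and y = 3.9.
∂L/∂ŷ = -14.2

∂L/∂ŷ = 2(ŷ - y) = 2(-3.2 - 3.9) = 2(-7.1) = -14.2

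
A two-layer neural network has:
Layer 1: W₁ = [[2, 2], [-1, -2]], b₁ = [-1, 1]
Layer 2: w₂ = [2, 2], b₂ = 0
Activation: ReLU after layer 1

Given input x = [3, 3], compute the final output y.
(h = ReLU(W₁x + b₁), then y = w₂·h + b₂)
y = 22

Layer 1 pre-activation: z₁ = [11, -8]
After ReLU: h = [11, 0]
Layer 2 output: y = 2×11 + 2×0 + 0 = 22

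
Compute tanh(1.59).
0.9201

tanh(1.59) = (e^(1.59) - e^(-1.59))/(e^(1.59) + e^(-1.59)) = 0.9201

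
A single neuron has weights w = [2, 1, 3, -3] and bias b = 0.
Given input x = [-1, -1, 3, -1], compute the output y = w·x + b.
y = 9

y = (2)(-1) + (1)(-1) + (3)(3) + (-3)(-1) + 0 = 9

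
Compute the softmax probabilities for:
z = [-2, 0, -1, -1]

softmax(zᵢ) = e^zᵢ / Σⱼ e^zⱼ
p = [0.0723, 0.5344, 0.1966, 0.1966]

exp(z) = [0.1353, 1, 0.3679, 0.3679]
Sum = 1.871
p = [0.0723, 0.5344, 0.1966, 0.1966]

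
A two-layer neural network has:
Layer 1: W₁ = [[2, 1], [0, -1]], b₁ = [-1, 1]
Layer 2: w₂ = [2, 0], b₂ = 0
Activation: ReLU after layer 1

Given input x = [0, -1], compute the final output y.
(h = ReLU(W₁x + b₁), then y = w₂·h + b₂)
y = 0

Layer 1 pre-activation: z₁ = [-2, 2]
After ReLU: h = [0, 2]
Layer 2 output: y = 2×0 + 0×2 + 0 = 0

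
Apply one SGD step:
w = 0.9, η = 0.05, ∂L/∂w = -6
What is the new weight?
w_new = 1.2

w_new = w - η·∂L/∂w = 0.9 - 0.05×(-6) = 0.9 - (-0.3) = 1.2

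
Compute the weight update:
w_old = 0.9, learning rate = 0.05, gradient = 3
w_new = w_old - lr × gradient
w_new = 0.75

w_new = w - η·∂L/∂w = 0.9 - 0.05×(3) = 0.9 - (0.15) = 0.75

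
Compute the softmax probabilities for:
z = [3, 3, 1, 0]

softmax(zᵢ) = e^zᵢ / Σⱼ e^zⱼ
p = [0.4576, 0.4576, 0.0619, 0.0228]

exp(z) = [20.09, 20.09, 2.718, 1]
Sum = 43.89
p = [0.4576, 0.4576, 0.0619, 0.0228]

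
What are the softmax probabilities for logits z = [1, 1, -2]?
p = [0.4879, 0.4879, 0.0243]

exp(z) = [2.718, 2.718, 0.1353]
Sum = 5.572
p = [0.4879, 0.4879, 0.0243]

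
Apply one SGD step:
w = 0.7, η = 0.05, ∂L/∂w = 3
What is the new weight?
w_new = 0.55

w_new = w - η·∂L/∂w = 0.7 - 0.05×(3) = 0.7 - (0.15) = 0.55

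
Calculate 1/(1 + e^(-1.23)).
0.7738

sigmoid(1.23) = 1/(1 + e^(-1.23)) = 1/(1 + 0.2923) = 0.7738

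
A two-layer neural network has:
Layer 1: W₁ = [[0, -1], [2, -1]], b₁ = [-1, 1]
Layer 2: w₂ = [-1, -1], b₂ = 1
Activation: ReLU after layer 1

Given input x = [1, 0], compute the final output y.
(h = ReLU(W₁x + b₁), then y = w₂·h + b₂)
y = -2

Layer 1 pre-activation: z₁ = [-1, 3]
After ReLU: h = [0, 3]
Layer 2 output: y = -1×0 + -1×3 + 1 = -2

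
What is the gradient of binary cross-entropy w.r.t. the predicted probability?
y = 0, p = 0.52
∂L/∂p = 2.083

∂L/∂p = -y/p + (1-y)/(1-p) = 0 + 1/0.48 = 2.083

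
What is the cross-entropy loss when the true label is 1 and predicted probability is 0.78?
L = 0.2485

L = -1·log(0.78) - 0·log(0.22) = -log(0.78) = 0.2485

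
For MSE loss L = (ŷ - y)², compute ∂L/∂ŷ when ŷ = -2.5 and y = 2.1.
∂L/∂ŷ = -9.2

∂L/∂ŷ = 2(ŷ - y) = 2(-2.5 - 2.1) = 2(-4.6) = -9.2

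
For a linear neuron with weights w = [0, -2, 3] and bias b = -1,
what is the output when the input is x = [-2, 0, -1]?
y = -4

y = (0)(-2) + (-2)(0) + (3)(-1) + -1 = -4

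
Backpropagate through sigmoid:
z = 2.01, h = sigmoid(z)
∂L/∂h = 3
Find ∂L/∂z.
∂L/∂z = 0.3126

σ(2.01) = 0.8818
σ'(2.01) = σ(2.01)(1 - σ(2.01)) = 0.8818 × 0.1182 = 0.1042
∂L/∂z = ∂L/∂h · σ'(z) = 3 × 0.1042 = 0.3126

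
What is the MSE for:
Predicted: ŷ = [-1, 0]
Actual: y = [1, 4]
MSE = 10

MSE = (1/2)((-1-1)² + (0-4)²) = (1/2)(4 + 16) = 10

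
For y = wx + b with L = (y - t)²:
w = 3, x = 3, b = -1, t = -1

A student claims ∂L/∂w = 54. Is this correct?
Correct

y = (3)(3) + -1 = 8
∂L/∂y = 2(y - t) = 2(8 - -1) = 18
∂y/∂w = x = 3
∂L/∂w = 18 × 3 = 54

Claimed value: 54
Correct: The correct gradient is 54.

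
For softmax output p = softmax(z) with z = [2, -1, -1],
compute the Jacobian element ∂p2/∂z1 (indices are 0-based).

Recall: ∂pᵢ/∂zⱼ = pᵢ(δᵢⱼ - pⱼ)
∂p2/∂z1 = -0.00205

p = softmax(z) = [0.9094, 0.04528, 0.04528]
p2 = 0.04528, p1 = 0.04528

∂p2/∂z1 = -p2 × p1 = -0.04528 × 0.04528 = -0.00205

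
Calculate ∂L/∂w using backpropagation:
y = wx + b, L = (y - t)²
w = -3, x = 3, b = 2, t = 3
∂L/∂w = -60

y = wx + b = (-3)(3) + 2 = -7
∂L/∂y = 2(y - t) = 2(-7 - 3) = -20
∂y/∂w = x = 3
∂L/∂w = ∂L/∂y · ∂y/∂w = -20 × 3 = -60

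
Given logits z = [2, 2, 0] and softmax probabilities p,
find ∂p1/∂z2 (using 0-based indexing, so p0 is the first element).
∂p1/∂z2 = -0.02968

p = softmax(z) = [0.4683, 0.4683, 0.06338]
p1 = 0.4683, p2 = 0.06338

∂p1/∂z2 = -p1 × p2 = -0.4683 × 0.06338 = -0.02968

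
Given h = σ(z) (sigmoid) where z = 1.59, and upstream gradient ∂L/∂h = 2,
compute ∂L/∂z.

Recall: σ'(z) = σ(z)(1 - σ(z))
∂L/∂z = 0.2814

σ(1.59) = 0.8306
σ'(1.59) = σ(1.59)(1 - σ(1.59)) = 0.8306 × 0.1694 = 0.1407
∂L/∂z = ∂L/∂h · σ'(z) = 2 × 0.1407 = 0.2814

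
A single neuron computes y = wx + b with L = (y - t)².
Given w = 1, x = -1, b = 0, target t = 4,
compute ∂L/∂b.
∂L/∂b = -10

y = wx + b = (1)(-1) + 0 = -1
∂L/∂y = 2(y - t) = 2(-1 - 4) = -10
∂y/∂b = 1
∂L/∂b = ∂L/∂y · ∂y/∂b = -10 × 1 = -10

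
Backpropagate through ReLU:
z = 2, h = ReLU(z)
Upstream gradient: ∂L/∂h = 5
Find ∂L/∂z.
∂L/∂z = 5

h = ReLU(2) = 2
Since z > 0: ∂h/∂z = 1
∂L/∂z = ∂L/∂h · ∂h/∂z = 5 × 1 = 5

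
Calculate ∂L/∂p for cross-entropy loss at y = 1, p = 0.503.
∂L/∂p = -1.988

∂L/∂p = -y/p + (1-y)/(1-p) = -1/0.503 + 0 = -1.988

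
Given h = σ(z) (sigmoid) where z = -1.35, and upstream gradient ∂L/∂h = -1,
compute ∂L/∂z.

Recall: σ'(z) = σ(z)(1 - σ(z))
∂L/∂z = -0.1635

σ(-1.35) = 0.2059
σ'(-1.35) = σ(-1.35)(1 - σ(-1.35)) = 0.2059 × 0.7941 = 0.1635
∂L/∂z = ∂L/∂h · σ'(z) = -1 × 0.1635 = -0.1635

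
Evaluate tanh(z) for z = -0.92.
-0.7259

tanh(-0.92) = (e^(-0.92) - e^(0.92))/(e^(-0.92) + e^(0.92)) = -0.7259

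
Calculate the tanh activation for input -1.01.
-0.7658

tanh(-1.01) = (e^(-1.01) - e^(1.01))/(e^(-1.01) + e^(1.01)) = -0.7658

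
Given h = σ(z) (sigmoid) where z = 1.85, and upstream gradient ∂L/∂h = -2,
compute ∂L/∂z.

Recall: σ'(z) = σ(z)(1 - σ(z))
∂L/∂z = -0.2348

σ(1.85) = 0.8641
σ'(1.85) = σ(1.85)(1 - σ(1.85)) = 0.8641 × 0.1359 = 0.1174
∂L/∂z = ∂L/∂h · σ'(z) = -2 × 0.1174 = -0.2348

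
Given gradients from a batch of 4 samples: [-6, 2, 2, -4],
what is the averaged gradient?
Average gradient = -1.5

Average = (1/4)(-6 + 2 + 2 + -4) = -6/4 = -1.5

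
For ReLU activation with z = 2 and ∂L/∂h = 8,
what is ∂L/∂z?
∂L/∂z = 8

h = ReLU(2) = 2
Since z > 0: ∂h/∂z = 1
∂L/∂z = ∂L/∂h · ∂h/∂z = 8 × 1 = 8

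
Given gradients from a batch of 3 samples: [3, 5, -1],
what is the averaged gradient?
Average gradient = 2.333

Average = (1/3)(3 + 5 + -1) = 7/3 = 2.333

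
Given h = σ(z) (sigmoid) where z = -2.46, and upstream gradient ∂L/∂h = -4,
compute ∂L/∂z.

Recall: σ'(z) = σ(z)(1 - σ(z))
∂L/∂z = -0.2901

σ(-2.46) = 0.07871
σ'(-2.46) = σ(-2.46)(1 - σ(-2.46)) = 0.07871 × 0.9213 = 0.07252
∂L/∂z = ∂L/∂h · σ'(z) = -4 × 0.07252 = -0.2901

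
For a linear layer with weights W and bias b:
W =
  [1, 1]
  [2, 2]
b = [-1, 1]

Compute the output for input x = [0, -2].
y = [-3, -3]

Wx = [1×0 + 1×-2, 2×0 + 2×-2]
   = [-2, -4]
y = Wx + b = [-2 + -1, -4 + 1] = [-3, -3]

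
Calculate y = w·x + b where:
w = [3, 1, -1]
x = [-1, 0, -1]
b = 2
y = 0

y = (3)(-1) + (1)(0) + (-1)(-1) + 2 = 0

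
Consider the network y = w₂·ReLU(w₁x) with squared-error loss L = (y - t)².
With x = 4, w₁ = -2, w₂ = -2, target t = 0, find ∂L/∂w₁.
∂L/∂w₁ = 0

Forward pass:
z = w₁x = -2×4 = -8
h = ReLU(-8) = 0
y = w₂h = -2×0 = 0

Backward pass:
∂L/∂y = 2(y - t) = 2(0 - 0) = 0
∂y/∂h = w₂ = -2
∂h/∂z = 0 (ReLU derivative)
∂z/∂w₁ = x = 4

∂L/∂w₁ = 0 × -2 × 0 × 4 = 0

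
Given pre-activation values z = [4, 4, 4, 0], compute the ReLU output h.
h = [4, 4, 4, 0]

ReLU applied element-wise: max(0,4)=4, max(0,4)=4, max(0,4)=4, max(0,0)=0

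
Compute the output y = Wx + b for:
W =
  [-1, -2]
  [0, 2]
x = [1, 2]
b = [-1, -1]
y = [-6, 3]

Wx = [-1×1 + -2×2, 0×1 + 2×2]
   = [-5, 4]
y = Wx + b = [-5 + -1, 4 + -1] = [-6, 3]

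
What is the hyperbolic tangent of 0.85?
0.6911

tanh(0.85) = (e^(0.85) - e^(-0.85))/(e^(0.85) + e^(-0.85)) = 0.6911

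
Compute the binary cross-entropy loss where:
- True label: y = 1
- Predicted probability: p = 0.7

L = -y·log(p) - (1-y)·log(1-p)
L = 0.3567

L = -1·log(0.7) - 0·log(0.3) = -log(0.7) = 0.3567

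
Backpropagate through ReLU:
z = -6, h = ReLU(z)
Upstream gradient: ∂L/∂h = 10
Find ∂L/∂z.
∂L/∂z = 0

h = ReLU(-6) = 0
Since z < 0: ∂h/∂z = 0
∂L/∂z = ∂L/∂h · ∂h/∂z = 10 × 0 = 0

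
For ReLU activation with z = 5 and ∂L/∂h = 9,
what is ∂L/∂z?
∂L/∂z = 9

h = ReLU(5) = 5
Since z > 0: ∂h/∂z = 1
∂L/∂z = ∂L/∂h · ∂h/∂z = 9 × 1 = 9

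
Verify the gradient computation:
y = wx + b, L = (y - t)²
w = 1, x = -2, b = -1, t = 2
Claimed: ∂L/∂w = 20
Correct

y = (1)(-2) + -1 = -3
∂L/∂y = 2(y - t) = 2(-3 - 2) = -10
∂y/∂w = x = -2
∂L/∂w = -10 × -2 = 20

Claimed value: 20
Correct: The correct gradient is 20.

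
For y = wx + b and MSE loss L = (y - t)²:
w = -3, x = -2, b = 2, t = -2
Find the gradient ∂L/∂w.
∂L/∂w = -40

y = wx + b = (-3)(-2) + 2 = 8
∂L/∂y = 2(y - t) = 2(8 - -2) = 20
∂y/∂w = x = -2
∂L/∂w = ∂L/∂y · ∂y/∂w = 20 × -2 = -40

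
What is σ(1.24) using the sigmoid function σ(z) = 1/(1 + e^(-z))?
0.7756

sigmoid(1.24) = 1/(1 + e^(-1.24)) = 1/(1 + 0.2894) = 0.7756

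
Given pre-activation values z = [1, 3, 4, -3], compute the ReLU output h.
h = [1, 3, 4, 0]

ReLU applied element-wise: max(0,1)=1, max(0,3)=3, max(0,4)=4, max(0,-3)=0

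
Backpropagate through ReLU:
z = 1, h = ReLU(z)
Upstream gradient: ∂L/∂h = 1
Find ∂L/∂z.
∂L/∂z = 1

h = ReLU(1) = 1
Since z > 0: ∂h/∂z = 1
∂L/∂z = ∂L/∂h · ∂h/∂z = 1 × 1 = 1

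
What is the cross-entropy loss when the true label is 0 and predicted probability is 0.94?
L = 2.813

L = -0·log(0.94) - 1·log(0.06) = -log(0.06) = 2.813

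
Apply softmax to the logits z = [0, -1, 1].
p = [0.2447, 0.09, 0.6652]

exp(z) = [1, 0.3679, 2.718]
Sum = 4.086
p = [0.2447, 0.09, 0.6652]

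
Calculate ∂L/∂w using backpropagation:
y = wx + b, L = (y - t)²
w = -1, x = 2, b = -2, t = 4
∂L/∂w = -32

y = wx + b = (-1)(2) + -2 = -4
∂L/∂y = 2(y - t) = 2(-4 - 4) = -16
∂y/∂w = x = 2
∂L/∂w = ∂L/∂y · ∂y/∂w = -16 × 2 = -32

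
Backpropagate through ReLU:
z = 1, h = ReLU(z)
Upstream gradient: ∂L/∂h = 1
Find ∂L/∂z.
∂L/∂z = 1

h = ReLU(1) = 1
Since z > 0: ∂h/∂z = 1
∂L/∂z = ∂L/∂h · ∂h/∂z = 1 × 1 = 1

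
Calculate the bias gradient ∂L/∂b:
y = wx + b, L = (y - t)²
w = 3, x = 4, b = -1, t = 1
∂L/∂b = 20

y = wx + b = (3)(4) + -1 = 11
∂L/∂y = 2(y - t) = 2(11 - 1) = 20
∂y/∂b = 1
∂L/∂b = ∂L/∂y · ∂y/∂b = 20 × 1 = 20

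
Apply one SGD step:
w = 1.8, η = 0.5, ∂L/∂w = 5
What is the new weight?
w_new = -0.7

w_new = w - η·∂L/∂w = 1.8 - 0.5×(5) = 1.8 - (2.5) = -0.7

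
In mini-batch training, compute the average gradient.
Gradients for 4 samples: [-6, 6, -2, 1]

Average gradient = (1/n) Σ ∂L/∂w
Average gradient = -0.25

Average = (1/4)(-6 + 6 + -2 + 1) = -1/4 = -0.25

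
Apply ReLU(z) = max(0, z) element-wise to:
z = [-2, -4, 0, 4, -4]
h = [0, 0, 0, 4, 0]

ReLU applied element-wise: max(0,-2)=0, max(0,-4)=0, max(0,0)=0, max(0,4)=4, max(0,-4)=0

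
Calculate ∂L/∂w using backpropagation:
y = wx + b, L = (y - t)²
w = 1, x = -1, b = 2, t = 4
∂L/∂w = 6

y = wx + b = (1)(-1) + 2 = 1
∂L/∂y = 2(y - t) = 2(1 - 4) = -6
∂y/∂w = x = -1
∂L/∂w = ∂L/∂y · ∂y/∂w = -6 × -1 = 6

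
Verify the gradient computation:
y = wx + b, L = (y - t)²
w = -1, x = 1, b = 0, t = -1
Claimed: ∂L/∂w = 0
Correct

y = (-1)(1) + 0 = -1
∂L/∂y = 2(y - t) = 2(-1 - -1) = 0
∂y/∂w = x = 1
∂L/∂w = 0 × 1 = 0

Claimed value: 0
Correct: The correct gradient is 0.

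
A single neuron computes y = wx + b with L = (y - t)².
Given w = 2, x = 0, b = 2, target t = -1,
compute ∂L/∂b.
∂L/∂b = 6

y = wx + b = (2)(0) + 2 = 2
∂L/∂y = 2(y - t) = 2(2 - -1) = 6
∂y/∂b = 1
∂L/∂b = ∂L/∂y · ∂y/∂b = 6 × 1 = 6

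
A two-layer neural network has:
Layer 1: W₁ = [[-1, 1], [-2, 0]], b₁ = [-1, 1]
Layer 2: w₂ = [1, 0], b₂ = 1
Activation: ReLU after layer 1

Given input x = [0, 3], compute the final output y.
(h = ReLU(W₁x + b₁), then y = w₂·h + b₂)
y = 3

Layer 1 pre-activation: z₁ = [2, 1]
After ReLU: h = [2, 1]
Layer 2 output: y = 1×2 + 0×1 + 1 = 3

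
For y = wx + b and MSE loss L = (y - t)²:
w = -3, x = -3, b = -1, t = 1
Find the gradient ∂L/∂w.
∂L/∂w = -42

y = wx + b = (-3)(-3) + -1 = 8
∂L/∂y = 2(y - t) = 2(8 - 1) = 14
∂y/∂w = x = -3
∂L/∂w = ∂L/∂y · ∂y/∂w = 14 × -3 = -42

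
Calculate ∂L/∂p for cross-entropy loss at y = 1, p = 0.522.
∂L/∂p = -1.916

∂L/∂p = -y/p + (1-y)/(1-p) = -1/0.522 + 0 = -1.916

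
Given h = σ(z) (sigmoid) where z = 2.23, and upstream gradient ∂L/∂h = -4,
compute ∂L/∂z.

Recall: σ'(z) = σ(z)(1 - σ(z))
∂L/∂z = -0.3506

σ(2.23) = 0.9029
σ'(2.23) = σ(2.23)(1 - σ(2.23)) = 0.9029 × 0.09709 = 0.08766
∂L/∂z = ∂L/∂h · σ'(z) = -4 × 0.08766 = -0.3506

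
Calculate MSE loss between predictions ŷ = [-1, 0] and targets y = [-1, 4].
MSE = 8

MSE = (1/2)((-1--1)² + (0-4)²) = (1/2)(0 + 16) = 8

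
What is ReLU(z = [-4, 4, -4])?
h = [0, 4, 0]

ReLU applied element-wise: max(0,-4)=0, max(0,4)=4, max(0,-4)=0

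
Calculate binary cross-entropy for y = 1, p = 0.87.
L = 0.1393

L = -1·log(0.87) - 0·log(0.13) = -log(0.87) = 0.1393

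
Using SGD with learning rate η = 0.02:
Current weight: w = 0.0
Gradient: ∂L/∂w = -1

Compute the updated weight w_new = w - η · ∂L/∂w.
w_new = 0.02

w_new = w - η·∂L/∂w = 0.0 - 0.02×(-1) = 0.0 - (-0.02) = 0.02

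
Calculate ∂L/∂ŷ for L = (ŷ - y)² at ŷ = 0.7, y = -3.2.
∂L/∂ŷ = 7.8

∂L/∂ŷ = 2(ŷ - y) = 2(0.7 - -3.2) = 2(3.9) = 7.8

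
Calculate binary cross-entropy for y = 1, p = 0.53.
L = 0.6349

L = -1·log(0.53) - 0·log(0.47) = -log(0.53) = 0.6349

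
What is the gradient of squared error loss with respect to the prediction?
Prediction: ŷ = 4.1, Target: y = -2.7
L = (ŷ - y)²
∂L/∂ŷ = 13.6

∂L/∂ŷ = 2(ŷ - y) = 2(4.1 - -2.7) = 2(6.8) = 13.6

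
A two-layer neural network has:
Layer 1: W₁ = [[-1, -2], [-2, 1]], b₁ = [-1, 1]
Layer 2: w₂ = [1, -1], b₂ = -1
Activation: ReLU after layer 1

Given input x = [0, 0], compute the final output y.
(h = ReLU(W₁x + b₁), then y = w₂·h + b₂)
y = -2

Layer 1 pre-activation: z₁ = [-1, 1]
After ReLU: h = [0, 1]
Layer 2 output: y = 1×0 + -1×1 + -1 = -2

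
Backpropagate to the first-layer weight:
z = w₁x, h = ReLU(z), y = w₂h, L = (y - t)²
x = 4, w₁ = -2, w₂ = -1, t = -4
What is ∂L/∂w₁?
∂L/∂w₁ = 0

Forward pass:
z = w₁x = -2×4 = -8
h = ReLU(-8) = 0
y = w₂h = -1×0 = 0

Backward pass:
∂L/∂y = 2(y - t) = 2(0 - -4) = 8
∂y/∂h = w₂ = -1
∂h/∂z = 0 (ReLU derivative)
∂z/∂w₁ = x = 4

∂L/∂w₁ = 8 × -1 × 0 × 4 = 0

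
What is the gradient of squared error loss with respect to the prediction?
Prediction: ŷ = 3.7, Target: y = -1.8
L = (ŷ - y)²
∂L/∂ŷ = 11.0

∂L/∂ŷ = 2(ŷ - y) = 2(3.7 - -1.8) = 2(5.5) = 11.0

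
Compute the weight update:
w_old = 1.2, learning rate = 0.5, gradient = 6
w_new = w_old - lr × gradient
w_new = -1.8

w_new = w - η·∂L/∂w = 1.2 - 0.5×(6) = 1.2 - (3) = -1.8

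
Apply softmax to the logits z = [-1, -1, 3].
p = [0.0177, 0.0177, 0.9647]

exp(z) = [0.3679, 0.3679, 20.09]
Sum = 20.82
p = [0.0177, 0.0177, 0.9647]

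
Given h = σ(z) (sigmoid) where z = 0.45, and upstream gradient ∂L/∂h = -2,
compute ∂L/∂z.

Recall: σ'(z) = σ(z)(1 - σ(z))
∂L/∂z = -0.4755

σ(0.45) = 0.6106
σ'(0.45) = σ(0.45)(1 - σ(0.45)) = 0.6106 × 0.3894 = 0.2378
∂L/∂z = ∂L/∂h · σ'(z) = -2 × 0.2378 = -0.4755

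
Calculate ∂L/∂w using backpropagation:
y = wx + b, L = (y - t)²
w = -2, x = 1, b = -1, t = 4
∂L/∂w = -14

y = wx + b = (-2)(1) + -1 = -3
∂L/∂y = 2(y - t) = 2(-3 - 4) = -14
∂y/∂w = x = 1
∂L/∂w = ∂L/∂y · ∂y/∂w = -14 × 1 = -14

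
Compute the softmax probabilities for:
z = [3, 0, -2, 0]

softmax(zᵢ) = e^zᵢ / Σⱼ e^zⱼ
p = [0.9039, 0.045, 0.0061, 0.045]

exp(z) = [20.09, 1, 0.1353, 1]
Sum = 22.22
p = [0.9039, 0.045, 0.0061, 0.045]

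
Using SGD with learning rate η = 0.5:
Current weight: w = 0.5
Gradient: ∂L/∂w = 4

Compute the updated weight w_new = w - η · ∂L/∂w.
w_new = -1.5

w_new = w - η·∂L/∂w = 0.5 - 0.5×(4) = 0.5 - (2) = -1.5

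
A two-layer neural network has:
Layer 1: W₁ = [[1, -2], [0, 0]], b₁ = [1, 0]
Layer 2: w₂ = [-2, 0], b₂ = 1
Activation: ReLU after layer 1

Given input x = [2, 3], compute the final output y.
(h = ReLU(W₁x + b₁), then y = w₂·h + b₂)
y = 1

Layer 1 pre-activation: z₁ = [-3, 0]
After ReLU: h = [0, 0]
Layer 2 output: y = -2×0 + 0×0 + 1 = 1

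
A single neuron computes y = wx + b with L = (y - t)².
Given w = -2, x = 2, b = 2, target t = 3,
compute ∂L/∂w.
∂L/∂w = -20

y = wx + b = (-2)(2) + 2 = -2
∂L/∂y = 2(y - t) = 2(-2 - 3) = -10
∂y/∂w = x = 2
∂L/∂w = ∂L/∂y · ∂y/∂w = -10 × 2 = -20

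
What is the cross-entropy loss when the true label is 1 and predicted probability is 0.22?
L = 1.514

L = -1·log(0.22) - 0·log(0.78) = -log(0.22) = 1.514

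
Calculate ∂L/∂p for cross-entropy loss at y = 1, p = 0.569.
∂L/∂p = -1.757

∂L/∂p = -y/p + (1-y)/(1-p) = -1/0.569 + 0 = -1.757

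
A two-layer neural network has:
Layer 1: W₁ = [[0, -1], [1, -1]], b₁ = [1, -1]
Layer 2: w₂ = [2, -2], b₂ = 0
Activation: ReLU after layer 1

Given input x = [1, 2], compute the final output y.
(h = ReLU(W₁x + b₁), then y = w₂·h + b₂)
y = 0

Layer 1 pre-activation: z₁ = [-1, -2]
After ReLU: h = [0, 0]
Layer 2 output: y = 2×0 + -2×0 + 0 = 0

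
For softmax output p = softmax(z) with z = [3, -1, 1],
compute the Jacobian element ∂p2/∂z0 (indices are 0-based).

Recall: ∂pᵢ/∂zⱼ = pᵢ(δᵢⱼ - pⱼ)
∂p2/∂z0 = -0.1017

p = softmax(z) = [0.8668, 0.01588, 0.1173]
p2 = 0.1173, p0 = 0.8668

∂p2/∂z0 = -p2 × p0 = -0.1173 × 0.8668 = -0.1017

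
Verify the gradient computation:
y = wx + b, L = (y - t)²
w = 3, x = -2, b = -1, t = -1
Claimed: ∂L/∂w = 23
Incorrect

y = (3)(-2) + -1 = -7
∂L/∂y = 2(y - t) = 2(-7 - -1) = -12
∂y/∂w = x = -2
∂L/∂w = -12 × -2 = 24

Claimed value: 23
Incorrect: The correct gradient is 24.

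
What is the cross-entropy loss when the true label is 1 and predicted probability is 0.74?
L = 0.3011

L = -1·log(0.74) - 0·log(0.26) = -log(0.74) = 0.3011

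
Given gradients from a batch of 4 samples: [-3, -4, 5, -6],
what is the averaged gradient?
Average gradient = -2

Average = (1/4)(-3 + -4 + 5 + -6) = -8/4 = -2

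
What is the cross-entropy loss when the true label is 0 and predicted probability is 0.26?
L = 0.3011

L = -0·log(0.26) - 1·log(0.74) = -log(0.74) = 0.3011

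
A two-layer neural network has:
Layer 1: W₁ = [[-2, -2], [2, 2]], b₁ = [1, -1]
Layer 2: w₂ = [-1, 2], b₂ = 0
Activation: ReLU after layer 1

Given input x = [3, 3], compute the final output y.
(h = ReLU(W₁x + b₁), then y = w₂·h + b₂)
y = 22

Layer 1 pre-activation: z₁ = [-11, 11]
After ReLU: h = [0, 11]
Layer 2 output: y = -1×0 + 2×11 + 0 = 22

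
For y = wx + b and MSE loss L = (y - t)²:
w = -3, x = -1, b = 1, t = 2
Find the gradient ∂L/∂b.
∂L/∂b = 4

y = wx + b = (-3)(-1) + 1 = 4
∂L/∂y = 2(y - t) = 2(4 - 2) = 4
∂y/∂b = 1
∂L/∂b = ∂L/∂y · ∂y/∂b = 4 × 1 = 4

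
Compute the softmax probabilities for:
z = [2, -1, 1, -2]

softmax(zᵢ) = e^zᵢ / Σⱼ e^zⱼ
p = [0.6964, 0.0347, 0.2562, 0.0128]

exp(z) = [7.389, 0.3679, 2.718, 0.1353]
Sum = 10.61
p = [0.6964, 0.0347, 0.2562, 0.0128]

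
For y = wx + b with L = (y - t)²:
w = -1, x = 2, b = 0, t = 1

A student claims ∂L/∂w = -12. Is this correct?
Correct

y = (-1)(2) + 0 = -2
∂L/∂y = 2(y - t) = 2(-2 - 1) = -6
∂y/∂w = x = 2
∂L/∂w = -6 × 2 = -12

Claimed value: -12
Correct: The correct gradient is -12.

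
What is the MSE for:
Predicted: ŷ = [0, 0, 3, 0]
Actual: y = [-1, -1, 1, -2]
MSE = 2.5

MSE = (1/4)((0--1)² + (0--1)² + (3-1)² + (0--2)²) = (1/4)(1 + 1 + 4 + 4) = 2.5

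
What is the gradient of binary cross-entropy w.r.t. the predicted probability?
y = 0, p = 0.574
∂L/∂p = 2.347

∂L/∂p = -y/p + (1-y)/(1-p) = 0 + 1/0.426 = 2.347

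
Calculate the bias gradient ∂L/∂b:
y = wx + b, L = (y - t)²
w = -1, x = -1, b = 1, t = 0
∂L/∂b = 4

y = wx + b = (-1)(-1) + 1 = 2
∂L/∂y = 2(y - t) = 2(2 - 0) = 4
∂y/∂b = 1
∂L/∂b = ∂L/∂y · ∂y/∂b = 4 × 1 = 4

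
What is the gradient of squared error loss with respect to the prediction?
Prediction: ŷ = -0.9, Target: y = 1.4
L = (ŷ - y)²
∂L/∂ŷ = -4.6

∂L/∂ŷ = 2(ŷ - y) = 2(-0.9 - 1.4) = 2(-2.3) = -4.6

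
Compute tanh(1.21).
0.8367

tanh(1.21) = (e^(1.21) - e^(-1.21))/(e^(1.21) + e^(-1.21)) = 0.8367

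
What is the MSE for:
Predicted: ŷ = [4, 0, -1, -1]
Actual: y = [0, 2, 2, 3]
MSE = 11.25

MSE = (1/4)((4-0)² + (0-2)² + (-1-2)² + (-1-3)²) = (1/4)(16 + 4 + 9 + 16) = 11.25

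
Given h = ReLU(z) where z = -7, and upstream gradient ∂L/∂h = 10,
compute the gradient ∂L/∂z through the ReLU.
∂L/∂z = 0

h = ReLU(-7) = 0
Since z < 0: ∂h/∂z = 0
∂L/∂z = ∂L/∂h · ∂h/∂z = 10 × 0 = 0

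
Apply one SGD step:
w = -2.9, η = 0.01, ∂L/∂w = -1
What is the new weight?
w_new = -2.89

w_new = w - η·∂L/∂w = -2.9 - 0.01×(-1) = -2.9 - (-0.01) = -2.89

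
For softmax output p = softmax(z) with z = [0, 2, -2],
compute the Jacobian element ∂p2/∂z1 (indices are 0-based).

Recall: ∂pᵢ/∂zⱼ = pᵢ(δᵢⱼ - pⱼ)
∂p2/∂z1 = -0.01376

p = softmax(z) = [0.1173, 0.8668, 0.01588]
p2 = 0.01588, p1 = 0.8668

∂p2/∂z1 = -p2 × p1 = -0.01588 × 0.8668 = -0.01376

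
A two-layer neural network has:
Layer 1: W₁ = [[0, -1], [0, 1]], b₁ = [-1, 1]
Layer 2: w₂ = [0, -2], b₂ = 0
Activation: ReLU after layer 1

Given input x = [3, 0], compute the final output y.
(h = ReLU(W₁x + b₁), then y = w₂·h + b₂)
y = -2

Layer 1 pre-activation: z₁ = [-1, 1]
After ReLU: h = [0, 1]
Layer 2 output: y = 0×0 + -2×1 + 0 = -2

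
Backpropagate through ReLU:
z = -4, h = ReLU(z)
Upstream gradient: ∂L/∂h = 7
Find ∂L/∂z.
∂L/∂z = 0

h = ReLU(-4) = 0
Since z < 0: ∂h/∂z = 0
∂L/∂z = ∂L/∂h · ∂h/∂z = 7 × 0 = 0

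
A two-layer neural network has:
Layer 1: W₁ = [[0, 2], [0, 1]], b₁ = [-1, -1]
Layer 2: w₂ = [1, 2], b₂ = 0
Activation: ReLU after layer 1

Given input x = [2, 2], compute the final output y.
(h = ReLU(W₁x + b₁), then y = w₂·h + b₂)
y = 5

Layer 1 pre-activation: z₁ = [3, 1]
After ReLU: h = [3, 1]
Layer 2 output: y = 1×3 + 2×1 + 0 = 5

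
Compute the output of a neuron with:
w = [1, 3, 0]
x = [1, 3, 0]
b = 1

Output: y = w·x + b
y = 11

y = (1)(1) + (3)(3) + (0)(0) + 1 = 11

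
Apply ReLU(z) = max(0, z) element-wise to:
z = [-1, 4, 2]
h = [0, 4, 2]

ReLU applied element-wise: max(0,-1)=0, max(0,4)=4, max(0,2)=2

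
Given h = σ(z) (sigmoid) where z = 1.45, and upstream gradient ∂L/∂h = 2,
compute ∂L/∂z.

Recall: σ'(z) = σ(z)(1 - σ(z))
∂L/∂z = 0.3078

σ(1.45) = 0.81
σ'(1.45) = σ(1.45)(1 - σ(1.45)) = 0.81 × 0.19 = 0.1539
∂L/∂z = ∂L/∂h · σ'(z) = 2 × 0.1539 = 0.3078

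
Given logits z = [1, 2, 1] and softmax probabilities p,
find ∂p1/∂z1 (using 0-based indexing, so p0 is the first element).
∂p1/∂z1 = 0.2442

p = softmax(z) = [0.2119, 0.5761, 0.2119]
p1 = 0.5761

∂p1/∂z1 = p1(1 - p1) = 0.5761 × (1 - 0.5761) = 0.2442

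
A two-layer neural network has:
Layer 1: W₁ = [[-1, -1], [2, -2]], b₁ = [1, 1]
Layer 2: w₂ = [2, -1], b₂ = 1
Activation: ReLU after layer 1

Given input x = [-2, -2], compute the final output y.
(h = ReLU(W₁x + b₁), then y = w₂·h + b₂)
y = 10

Layer 1 pre-activation: z₁ = [5, 1]
After ReLU: h = [5, 1]
Layer 2 output: y = 2×5 + -1×1 + 1 = 10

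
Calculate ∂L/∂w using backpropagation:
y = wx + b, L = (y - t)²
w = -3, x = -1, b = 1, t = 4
∂L/∂w = 0

y = wx + b = (-3)(-1) + 1 = 4
∂L/∂y = 2(y - t) = 2(4 - 4) = 0
∂y/∂w = x = -1
∂L/∂w = ∂L/∂y · ∂y/∂w = 0 × -1 = 0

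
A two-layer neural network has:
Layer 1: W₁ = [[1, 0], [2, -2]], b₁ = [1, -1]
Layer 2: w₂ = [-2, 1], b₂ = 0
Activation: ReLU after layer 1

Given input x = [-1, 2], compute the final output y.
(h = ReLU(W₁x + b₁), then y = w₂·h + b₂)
y = 0

Layer 1 pre-activation: z₁ = [0, -7]
After ReLU: h = [0, 0]
Layer 2 output: y = -2×0 + 1×0 + 0 = 0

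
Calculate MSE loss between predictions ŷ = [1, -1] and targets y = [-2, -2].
MSE = 5

MSE = (1/2)((1--2)² + (-1--2)²) = (1/2)(9 + 1) = 5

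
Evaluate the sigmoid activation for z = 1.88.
0.8676

sigmoid(1.88) = 1/(1 + e^(-1.88)) = 1/(1 + 0.1526) = 0.8676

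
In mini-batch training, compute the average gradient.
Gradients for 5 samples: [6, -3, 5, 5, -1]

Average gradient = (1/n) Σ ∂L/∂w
Average gradient = 2.4

Average = (1/5)(6 + -3 + 5 + 5 + -1) = 12/5 = 2.4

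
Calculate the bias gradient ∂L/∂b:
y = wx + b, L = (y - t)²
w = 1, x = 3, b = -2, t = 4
∂L/∂b = -6

y = wx + b = (1)(3) + -2 = 1
∂L/∂y = 2(y - t) = 2(1 - 4) = -6
∂y/∂b = 1
∂L/∂b = ∂L/∂y · ∂y/∂b = -6 × 1 = -6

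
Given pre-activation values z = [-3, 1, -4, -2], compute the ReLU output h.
h = [0, 1, 0, 0]

ReLU applied element-wise: max(0,-3)=0, max(0,1)=1, max(0,-4)=0, max(0,-2)=0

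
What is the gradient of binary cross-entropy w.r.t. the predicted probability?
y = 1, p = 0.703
∂L/∂p = -1.422

∂L/∂p = -y/p + (1-y)/(1-p) = -1/0.703 + 0 = -1.422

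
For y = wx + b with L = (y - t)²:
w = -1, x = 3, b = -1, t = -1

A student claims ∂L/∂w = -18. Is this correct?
Correct

y = (-1)(3) + -1 = -4
∂L/∂y = 2(y - t) = 2(-4 - -1) = -6
∂y/∂w = x = 3
∂L/∂w = -6 × 3 = -18

Claimed value: -18
Correct: The correct gradient is -18.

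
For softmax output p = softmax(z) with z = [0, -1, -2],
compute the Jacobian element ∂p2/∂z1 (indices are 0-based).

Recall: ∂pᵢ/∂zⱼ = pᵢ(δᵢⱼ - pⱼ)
∂p2/∂z1 = -0.02203

p = softmax(z) = [0.6652, 0.2447, 0.09003]
p2 = 0.09003, p1 = 0.2447

∂p2/∂z1 = -p2 × p1 = -0.09003 × 0.2447 = -0.02203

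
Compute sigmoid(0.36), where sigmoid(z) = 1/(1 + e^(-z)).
0.589

sigmoid(0.36) = 1/(1 + e^(-0.36)) = 1/(1 + 0.6977) = 0.589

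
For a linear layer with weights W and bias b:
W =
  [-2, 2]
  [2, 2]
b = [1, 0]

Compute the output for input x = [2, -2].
y = [-7, 0]

Wx = [-2×2 + 2×-2, 2×2 + 2×-2]
   = [-8, 0]
y = Wx + b = [-8 + 1, 0 + 0] = [-7, 0]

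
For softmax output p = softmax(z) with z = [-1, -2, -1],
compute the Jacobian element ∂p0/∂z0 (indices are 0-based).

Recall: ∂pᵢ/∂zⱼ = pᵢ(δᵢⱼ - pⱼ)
∂p0/∂z0 = 0.244

p = softmax(z) = [0.4223, 0.1554, 0.4223]
p0 = 0.4223

∂p0/∂z0 = p0(1 - p0) = 0.4223 × (1 - 0.4223) = 0.244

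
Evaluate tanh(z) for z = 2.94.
0.9944

tanh(2.94) = (e^(2.94) - e^(-2.94))/(e^(2.94) + e^(-2.94)) = 0.9944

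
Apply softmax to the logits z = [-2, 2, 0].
p = [0.0159, 0.8668, 0.1173]

exp(z) = [0.1353, 7.389, 1]
Sum = 8.524
p = [0.0159, 0.8668, 0.1173]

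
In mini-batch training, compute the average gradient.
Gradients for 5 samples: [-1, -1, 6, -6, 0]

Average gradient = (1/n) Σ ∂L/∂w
Average gradient = -0.4

Average = (1/5)(-1 + -1 + 6 + -6 + 0) = -2/5 = -0.4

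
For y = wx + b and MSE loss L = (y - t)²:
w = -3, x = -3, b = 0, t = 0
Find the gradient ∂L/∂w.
∂L/∂w = -54

y = wx + b = (-3)(-3) + 0 = 9
∂L/∂y = 2(y - t) = 2(9 - 0) = 18
∂y/∂w = x = -3
∂L/∂w = ∂L/∂y · ∂y/∂w = 18 × -3 = -54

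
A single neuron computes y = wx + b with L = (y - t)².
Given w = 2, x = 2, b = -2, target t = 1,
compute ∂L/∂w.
∂L/∂w = 4

y = wx + b = (2)(2) + -2 = 2
∂L/∂y = 2(y - t) = 2(2 - 1) = 2
∂y/∂w = x = 2
∂L/∂w = ∂L/∂y · ∂y/∂w = 2 × 2 = 4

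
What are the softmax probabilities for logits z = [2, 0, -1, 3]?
p = [0.2562, 0.0347, 0.0128, 0.6964]

exp(z) = [7.389, 1, 0.3679, 20.09]
Sum = 28.84
p = [0.2562, 0.0347, 0.0128, 0.6964]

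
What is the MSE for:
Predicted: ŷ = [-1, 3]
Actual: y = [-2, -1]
MSE = 8.5

MSE = (1/2)((-1--2)² + (3--1)²) = (1/2)(1 + 16) = 8.5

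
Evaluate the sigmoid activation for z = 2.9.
0.9478

sigmoid(2.9) = 1/(1 + e^(-2.9)) = 1/(1 + 0.05502) = 0.9478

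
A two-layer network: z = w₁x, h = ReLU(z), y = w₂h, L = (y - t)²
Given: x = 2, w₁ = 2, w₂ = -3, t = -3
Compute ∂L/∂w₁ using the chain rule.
∂L/∂w₁ = 108

Forward pass:
z = w₁x = 2×2 = 4
h = ReLU(4) = 4
y = w₂h = -3×4 = -12

Backward pass:
∂L/∂y = 2(y - t) = 2(-12 - -3) = -18
∂y/∂h = w₂ = -3
∂h/∂z = 1 (ReLU derivative)
∂z/∂w₁ = x = 2

∂L/∂w₁ = -18 × -3 × 1 × 2 = 108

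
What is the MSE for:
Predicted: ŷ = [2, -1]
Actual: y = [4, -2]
MSE = 2.5

MSE = (1/2)((2-4)² + (-1--2)²) = (1/2)(4 + 1) = 2.5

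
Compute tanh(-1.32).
-0.8668

tanh(-1.32) = (e^(-1.32) - e^(1.32))/(e^(-1.32) + e^(1.32)) = -0.8668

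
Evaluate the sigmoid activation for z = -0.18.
0.4551

sigmoid(-0.18) = 1/(1 + e^(0.18)) = 1/(1 + 1.197) = 0.4551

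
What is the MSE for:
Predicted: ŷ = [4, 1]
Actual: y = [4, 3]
MSE = 2

MSE = (1/2)((4-4)² + (1-3)²) = (1/2)(0 + 4) = 2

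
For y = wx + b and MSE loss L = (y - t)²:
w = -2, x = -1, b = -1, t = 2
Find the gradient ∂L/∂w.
∂L/∂w = 2

y = wx + b = (-2)(-1) + -1 = 1
∂L/∂y = 2(y - t) = 2(1 - 2) = -2
∂y/∂w = x = -1
∂L/∂w = ∂L/∂y · ∂y/∂w = -2 × -1 = 2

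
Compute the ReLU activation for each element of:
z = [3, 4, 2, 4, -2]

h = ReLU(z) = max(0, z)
h = [3, 4, 2, 4, 0]

ReLU applied element-wise: max(0,3)=3, max(0,4)=4, max(0,2)=2, max(0,4)=4, max(0,-2)=0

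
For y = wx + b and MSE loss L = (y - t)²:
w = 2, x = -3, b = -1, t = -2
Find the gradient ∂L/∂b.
∂L/∂b = -10

y = wx + b = (2)(-3) + -1 = -7
∂L/∂y = 2(y - t) = 2(-7 - -2) = -10
∂y/∂b = 1
∂L/∂b = ∂L/∂y · ∂y/∂b = -10 × 1 = -10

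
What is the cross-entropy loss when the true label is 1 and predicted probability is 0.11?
L = 2.207

L = -1·log(0.11) - 0·log(0.89) = -log(0.11) = 2.207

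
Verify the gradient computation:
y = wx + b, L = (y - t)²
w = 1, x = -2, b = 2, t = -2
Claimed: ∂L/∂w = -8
Correct

y = (1)(-2) + 2 = 0
∂L/∂y = 2(y - t) = 2(0 - -2) = 4
∂y/∂w = x = -2
∂L/∂w = 4 × -2 = -8

Claimed value: -8
Correct: The correct gradient is -8.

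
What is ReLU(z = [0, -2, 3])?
h = [0, 0, 3]

ReLU applied element-wise: max(0,0)=0, max(0,-2)=0, max(0,3)=3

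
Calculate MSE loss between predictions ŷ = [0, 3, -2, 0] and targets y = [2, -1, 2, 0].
MSE = 9

MSE = (1/4)((0-2)² + (3--1)² + (-2-2)² + (0-0)²) = (1/4)(4 + 16 + 16 + 0) = 9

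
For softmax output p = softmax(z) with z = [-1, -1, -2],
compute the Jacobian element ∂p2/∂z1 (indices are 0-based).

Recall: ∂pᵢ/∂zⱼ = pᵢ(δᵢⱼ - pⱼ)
∂p2/∂z1 = -0.06561

p = softmax(z) = [0.4223, 0.4223, 0.1554]
p2 = 0.1554, p1 = 0.4223

∂p2/∂z1 = -p2 × p1 = -0.1554 × 0.4223 = -0.06561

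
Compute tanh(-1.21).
-0.8367

tanh(-1.21) = (e^(-1.21) - e^(1.21))/(e^(-1.21) + e^(1.21)) = -0.8367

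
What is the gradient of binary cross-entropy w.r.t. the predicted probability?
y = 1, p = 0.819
∂L/∂p = -1.221

∂L/∂p = -y/p + (1-y)/(1-p) = -1/0.819 + 0 = -1.221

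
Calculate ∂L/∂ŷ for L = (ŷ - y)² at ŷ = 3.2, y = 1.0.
∂L/∂ŷ = 4.4

∂L/∂ŷ = 2(ŷ - y) = 2(3.2 - 1.0) = 2(2.2) = 4.4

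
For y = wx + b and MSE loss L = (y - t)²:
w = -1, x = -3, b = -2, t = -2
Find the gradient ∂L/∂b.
∂L/∂b = 6

y = wx + b = (-1)(-3) + -2 = 1
∂L/∂y = 2(y - t) = 2(1 - -2) = 6
∂y/∂b = 1
∂L/∂b = ∂L/∂y · ∂y/∂b = 6 × 1 = 6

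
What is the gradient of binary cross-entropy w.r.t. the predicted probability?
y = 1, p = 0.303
∂L/∂p = -3.3

∂L/∂p = -y/p + (1-y)/(1-p) = -1/0.303 + 0 = -3.3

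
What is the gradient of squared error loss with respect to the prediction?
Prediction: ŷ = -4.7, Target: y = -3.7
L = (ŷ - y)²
∂L/∂ŷ = -2.0

∂L/∂ŷ = 2(ŷ - y) = 2(-4.7 - -3.7) = 2(-1.0) = -2.0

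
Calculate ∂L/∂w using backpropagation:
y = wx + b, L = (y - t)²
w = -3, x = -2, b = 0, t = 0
∂L/∂w = -24

y = wx + b = (-3)(-2) + 0 = 6
∂L/∂y = 2(y - t) = 2(6 - 0) = 12
∂y/∂w = x = -2
∂L/∂w = ∂L/∂y · ∂y/∂w = 12 × -2 = -24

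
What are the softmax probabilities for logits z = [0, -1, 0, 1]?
p = [0.1966, 0.0723, 0.1966, 0.5344]

exp(z) = [1, 0.3679, 1, 2.718]
Sum = 5.086
p = [0.1966, 0.0723, 0.1966, 0.5344]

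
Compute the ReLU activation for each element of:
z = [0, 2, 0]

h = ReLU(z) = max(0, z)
h = [0, 2, 0]

ReLU applied element-wise: max(0,0)=0, max(0,2)=2, max(0,0)=0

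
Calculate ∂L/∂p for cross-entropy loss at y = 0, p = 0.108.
∂L/∂p = 1.121

∂L/∂p = -y/p + (1-y)/(1-p) = 0 + 1/0.892 = 1.121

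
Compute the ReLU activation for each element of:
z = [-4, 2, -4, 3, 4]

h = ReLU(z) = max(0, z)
h = [0, 2, 0, 3, 4]

ReLU applied element-wise: max(0,-4)=0, max(0,2)=2, max(0,-4)=0, max(0,3)=3, max(0,4)=4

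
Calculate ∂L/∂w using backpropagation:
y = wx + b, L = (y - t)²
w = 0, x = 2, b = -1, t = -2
∂L/∂w = 4

y = wx + b = (0)(2) + -1 = -1
∂L/∂y = 2(y - t) = 2(-1 - -2) = 2
∂y/∂w = x = 2
∂L/∂w = ∂L/∂y · ∂y/∂w = 2 × 2 = 4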